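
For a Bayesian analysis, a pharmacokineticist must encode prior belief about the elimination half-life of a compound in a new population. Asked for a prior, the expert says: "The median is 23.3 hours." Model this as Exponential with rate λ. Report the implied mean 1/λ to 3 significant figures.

Exponential median = ln 2 / λ, so λ = ln 2 / 23.3 = 0.0297.
Mean = 1/λ = 33.6 hours.

mean ≈ 33.6 hours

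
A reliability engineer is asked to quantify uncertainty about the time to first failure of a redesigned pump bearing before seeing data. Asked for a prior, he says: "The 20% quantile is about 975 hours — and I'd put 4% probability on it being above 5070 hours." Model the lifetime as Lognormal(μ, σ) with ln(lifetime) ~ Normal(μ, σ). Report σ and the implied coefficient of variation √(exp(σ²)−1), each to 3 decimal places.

If T ~ Lognormal(μ,σ) then ln T ~ Normal(μ,σ), so the p-quantile of ln T is μ + z_p·σ.
ln(975) = 6.882 and ln(5070) = 8.531; z_{0.2} = -0.8416, z_{0.96} = 1.751.
σ = (8.531 − 6.882)/(1.751 − (-0.8416)) = 0.636.
μ = 6.882 − (-0.8416)·0.636 = 7.418.
CV = √(exp(σ²)−1) = √(exp(0.4045)−1) = 0.706.

σ ≈ 0.636, CV ≈ 0.706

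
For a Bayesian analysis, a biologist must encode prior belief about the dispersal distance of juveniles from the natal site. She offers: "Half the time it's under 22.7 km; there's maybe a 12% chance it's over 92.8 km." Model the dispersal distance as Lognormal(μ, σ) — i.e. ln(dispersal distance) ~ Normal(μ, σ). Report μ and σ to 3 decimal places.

μ ≈ 3.122, σ ≈ 1.198

If T ~ Lognormal(μ,σ) then ln T ~ Normal(μ,σ), so the p-quantile of ln T is μ + z_p·σ.
ln(22.7) = 3.122 and ln(92.8) = 4.53; z_{0.5} = 0, z_{0.88} = 1.175.
σ = (4.53 − 3.122)/(1.175 − (0)) = 1.198.
μ = 3.122 − (0)·1.198 = 3.122.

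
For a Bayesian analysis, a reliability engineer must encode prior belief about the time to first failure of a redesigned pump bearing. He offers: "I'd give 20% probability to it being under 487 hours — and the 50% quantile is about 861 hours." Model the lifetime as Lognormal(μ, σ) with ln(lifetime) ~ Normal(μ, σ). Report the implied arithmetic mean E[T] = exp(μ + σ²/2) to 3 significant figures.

If T ~ Lognormal(μ,σ) then ln T ~ Normal(μ,σ), so the p-quantile of ln T is μ + z_p·σ.
ln(487) = 6.188 and ln(861) = 6.758; z_{0.2} = -0.8416, z_{0.5} = 0.
σ = (6.758 − 6.188)/(0 − (-0.8416)) = 0.677.
μ = 6.188 − (-0.8416)·0.677 = 6.758.
E[T] = exp(μ + σ²/2) = exp(6.758 + 0.2292) = 1080 hours.

E[T] ≈ 1080 hours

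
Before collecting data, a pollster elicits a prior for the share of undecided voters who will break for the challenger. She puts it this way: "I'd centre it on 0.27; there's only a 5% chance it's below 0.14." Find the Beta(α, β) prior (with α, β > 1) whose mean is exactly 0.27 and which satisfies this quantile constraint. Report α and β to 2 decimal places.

With mean 0.27 fixed, write α = 0.27s, β = 0.73s where s = α+β.
Need P(θ < 0.14) = 0.05 under Beta(0.27s, 0.73s). Normal approximation: (q−m)/√(m(1−m)/s) ≈ z_{0.05} = -1.64, so s ≈ 0.27·0.73·(-1.64)²/(0.14−0.27)² = 31.6.
At s = 31.6: P(θ<0.14) ≈ 0.034. Adjusting to match 0.05 gives s ≈ 25.96.
So α = 0.27·25.96 ≈ 7.01, β = 0.73·25.96 ≈ 18.95.

α ≈ 7.01, β ≈ 18.95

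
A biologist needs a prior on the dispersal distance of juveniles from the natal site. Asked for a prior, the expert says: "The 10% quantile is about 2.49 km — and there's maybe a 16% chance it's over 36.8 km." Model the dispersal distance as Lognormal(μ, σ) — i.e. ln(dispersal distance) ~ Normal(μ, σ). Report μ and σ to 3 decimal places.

If T ~ Lognormal(μ,σ) then ln T ~ Normal(μ,σ), so the p-quantile of ln T is μ + z_p·σ.
ln(2.49) = 0.9123 and ln(36.8) = 3.605; z_{0.1} = -1.282, z_{0.84} = 0.9945.
σ = (3.605 − 0.9123)/(0.9945 − (-1.282)) = 1.183.
μ = 0.9123 − (-1.282)·1.183 = 2.429.

μ ≈ 2.429, σ ≈ 1.183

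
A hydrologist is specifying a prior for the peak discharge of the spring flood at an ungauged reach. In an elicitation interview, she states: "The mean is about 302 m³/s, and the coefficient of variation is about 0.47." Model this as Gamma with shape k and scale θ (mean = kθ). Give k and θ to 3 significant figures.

k ≈ 4.53, θ ≈ 66.7

For Gamma(k, scale θ): mean = kθ, variance = kθ², so CV = 1/√k.
CV = 0.47, hence k = 1/CV² = 4.53.
Then θ = mean/k = 302/4.53 = 66.7.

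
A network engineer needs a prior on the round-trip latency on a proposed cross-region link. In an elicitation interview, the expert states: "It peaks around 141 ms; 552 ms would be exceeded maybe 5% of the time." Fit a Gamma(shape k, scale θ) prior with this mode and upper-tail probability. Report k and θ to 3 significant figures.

Gamma(k,θ) with k>1 has mode (k−1)θ, so θ = 141/(k−1).
Need P(X < 552) = 0.95 with θ tied to k this way. Start at k = 2, θ = 141: P(X<552) ≈ 0.902.
Too low — raise k to concentrate. Iterating converges to k ≈ 2.36.
Then θ = 141/(2.36−1) ≈ 104.

k ≈ 2.36, θ ≈ 104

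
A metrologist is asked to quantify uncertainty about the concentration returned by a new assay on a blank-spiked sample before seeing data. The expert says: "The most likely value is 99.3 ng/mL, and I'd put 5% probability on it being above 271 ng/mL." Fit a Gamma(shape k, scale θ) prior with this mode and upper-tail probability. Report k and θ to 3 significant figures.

Gamma(k,θ) with k>1 has mode (k−1)θ, so θ = 99.3/(k−1).
Need P(X < 271) = 0.95 with θ tied to k this way. Start at k = 2, θ = 99.3: P(X<271) ≈ 0.757.
Too low — raise k to concentrate. Iterating converges to k ≈ 3.66.
Then θ = 99.3/(3.66−1) ≈ 37.3.

k ≈ 3.66, θ ≈ 37.3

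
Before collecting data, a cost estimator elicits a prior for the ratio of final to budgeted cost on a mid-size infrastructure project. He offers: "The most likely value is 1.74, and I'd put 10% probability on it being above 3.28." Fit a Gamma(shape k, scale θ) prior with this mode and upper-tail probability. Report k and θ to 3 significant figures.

Gamma(k,θ) with k>1 has mode (k−1)θ, so θ = 1.74/(k−1).
Need P(X < 3.28) = 0.9 with θ tied to k this way. Start at k = 2, θ = 1.74: P(X<3.28) ≈ 0.562.
Too low — raise k to concentrate. Iterating converges to k ≈ 5.75.
Then θ = 1.74/(5.75−1) ≈ 0.366.

k ≈ 5.75, θ ≈ 0.366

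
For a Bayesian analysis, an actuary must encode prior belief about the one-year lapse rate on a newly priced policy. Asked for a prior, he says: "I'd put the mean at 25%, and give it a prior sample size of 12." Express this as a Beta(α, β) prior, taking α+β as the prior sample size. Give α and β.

Under the effective-sample-size interpretation, Beta(α, β) has prior mean α/(α+β) and prior sample size α+β.
So α+β = 12 and α/(α+β) = 0.25, giving α = 0.25·12 = 3 and β = 12 − 3 = 9.

α = 3, β = 9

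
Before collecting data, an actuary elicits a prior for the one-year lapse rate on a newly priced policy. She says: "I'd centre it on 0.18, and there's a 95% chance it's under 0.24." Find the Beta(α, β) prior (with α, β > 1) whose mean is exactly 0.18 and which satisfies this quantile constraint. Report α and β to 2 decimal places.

With mean 0.18 fixed, write α = 0.18s, β = 0.82s where s = α+β.
Need P(θ < 0.24) = 0.95 under Beta(0.18s, 0.82s). Normal approximation: (q−m)/√(m(1−m)/s) ≈ z_{0.95} = 1.64, so s ≈ 0.18·0.82·(1.64)²/(0.24−0.18)² = 110.9.
At s = 110.9: P(θ<0.24) ≈ 0.943. Adjusting to match 0.95 gives s ≈ 121.41.
So α = 0.18·121.41 ≈ 21.85, β = 0.82·121.41 ≈ 99.56.

α ≈ 21.85, β ≈ 99.56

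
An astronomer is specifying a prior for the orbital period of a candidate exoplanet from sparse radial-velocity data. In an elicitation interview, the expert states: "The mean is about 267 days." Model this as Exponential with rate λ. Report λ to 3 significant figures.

λ ≈ 0.00375

Exponential mean = 1/λ, so λ = 1/267.0 = 0.00375.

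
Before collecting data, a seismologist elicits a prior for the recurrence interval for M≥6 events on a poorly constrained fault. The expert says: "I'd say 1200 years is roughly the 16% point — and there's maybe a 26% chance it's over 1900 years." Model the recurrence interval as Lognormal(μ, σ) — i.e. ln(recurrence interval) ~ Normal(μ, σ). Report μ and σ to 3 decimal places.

μ ≈ 7.369, σ ≈ 0.281

If T ~ Lognormal(μ,σ) then ln T ~ Normal(μ,σ), so the p-quantile of ln T is μ + z_p·σ.
ln(1200) = 7.09 and ln(1900) = 7.55; z_{0.16} = -0.9945, z_{0.74} = 0.6433.
σ = (7.55 − 7.09)/(0.6433 − (-0.9945)) = 0.281.
μ = 7.09 − (-0.9945)·0.281 = 7.369.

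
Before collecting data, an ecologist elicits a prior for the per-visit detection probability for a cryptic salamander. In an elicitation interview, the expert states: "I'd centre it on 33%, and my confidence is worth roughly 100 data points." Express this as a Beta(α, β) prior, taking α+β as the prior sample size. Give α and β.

α = 33, β = 67

Under the effective-sample-size interpretation, Beta(α, β) has prior mean α/(α+β) and prior sample size α+β.
So α+β = 100 and α/(α+β) = 0.33, giving α = 0.33·100 = 33 and β = 100 − 33 = 67.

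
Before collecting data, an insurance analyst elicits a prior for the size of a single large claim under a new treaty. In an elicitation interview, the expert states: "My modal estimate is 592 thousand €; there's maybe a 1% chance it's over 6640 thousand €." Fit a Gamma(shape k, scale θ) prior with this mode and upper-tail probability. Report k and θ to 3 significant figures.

Gamma(k,θ) with k>1 has mode (k−1)θ, so θ = 592/(k−1).
Need P(X < 6640) = 0.99 with θ tied to k this way. Start at k = 2, θ = 592: P(X<6640) ≈ 1.000.
Too high — lower k to spread out. Iterating converges to k ≈ 1.51.
Then θ = 592/(1.51−1) ≈ 1170.

k ≈ 1.51, θ ≈ 1170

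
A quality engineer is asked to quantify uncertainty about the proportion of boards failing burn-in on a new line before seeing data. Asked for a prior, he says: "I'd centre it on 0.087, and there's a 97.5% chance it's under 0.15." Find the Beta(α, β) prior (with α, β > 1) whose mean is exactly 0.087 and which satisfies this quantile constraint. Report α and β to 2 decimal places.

With mean 0.087 fixed, write α = 0.087s, β = 0.913s where s = α+β.
Need P(θ < 0.15) = 0.975 under Beta(0.087s, 0.913s). Normal approximation: (q−m)/√(m(1−m)/s) ≈ z_{0.975} = 1.96, so s ≈ 0.087·0.913·(1.96)²/(0.15−0.087)² = 76.9.
At s = 76.9: P(θ<0.15) ≈ 0.961. Adjusting to match 0.975 gives s ≈ 97.77.
So α = 0.087·97.77 ≈ 8.51, β = 0.913·97.77 ≈ 89.26.

α ≈ 8.51, β ≈ 89.26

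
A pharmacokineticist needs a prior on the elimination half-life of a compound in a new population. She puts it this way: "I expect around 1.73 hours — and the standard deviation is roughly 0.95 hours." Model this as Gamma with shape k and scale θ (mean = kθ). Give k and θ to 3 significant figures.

For Gamma(k, scale θ): mean = kθ, variance = kθ², so CV = 1/√k.
CV = SD/mean = 0.95/1.73 = 0.5491, hence k = 1/CV² = 3.32.
Then θ = mean/k = 1.73/3.32 = 0.522.

k ≈ 3.32, θ ≈ 0.522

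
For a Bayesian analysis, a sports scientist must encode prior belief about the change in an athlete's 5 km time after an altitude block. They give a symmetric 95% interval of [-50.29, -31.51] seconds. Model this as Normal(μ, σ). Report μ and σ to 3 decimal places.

A symmetric 95% interval runs μ ± z·σ with z = 1.96.
Half-width = 9.39, so σ = 9.39/1.96 = 4.791.
μ is the interval midpoint, -40.900.

μ = -40.900, σ = 4.791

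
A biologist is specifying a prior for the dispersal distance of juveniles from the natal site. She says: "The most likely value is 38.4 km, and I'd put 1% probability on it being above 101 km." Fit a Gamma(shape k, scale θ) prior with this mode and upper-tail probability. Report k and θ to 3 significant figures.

Gamma(k,θ) with k>1 has mode (k−1)θ, so θ = 38.4/(k−1).
Need P(X < 101) = 0.99 with θ tied to k this way. Start at k = 2, θ = 38.4: P(X<101) ≈ 0.738.
Too low — raise k to concentrate. Iterating converges to k ≈ 5.96.
Then θ = 38.4/(5.96−1) ≈ 7.74.

k ≈ 5.96, θ ≈ 7.74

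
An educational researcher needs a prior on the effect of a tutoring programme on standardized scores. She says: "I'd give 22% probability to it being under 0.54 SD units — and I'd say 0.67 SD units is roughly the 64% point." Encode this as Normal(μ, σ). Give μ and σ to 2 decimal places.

For Normal(μ,σ), the p-quantile is μ + z_p·σ. Here z_{0.22} = -0.7722, z_{0.64} = 0.3585.
So 0.54 = μ − 0.7722σ and 0.67 = μ + 0.3585σ.
Subtracting: σ = (0.67 − 0.54)/(0.3585 − (-0.7722)) = 0.11.
Then μ = 0.54 − (-0.7722)·0.11 = 0.63.

μ = 0.63, σ = 0.11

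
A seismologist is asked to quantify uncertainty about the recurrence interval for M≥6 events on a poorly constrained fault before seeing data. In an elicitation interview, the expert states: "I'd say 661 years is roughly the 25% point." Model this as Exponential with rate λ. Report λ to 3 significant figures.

λ ≈ 0.000435

P(T < 661.0) = 1 − e^(−λ·661.0) = 0.25, so λ = −ln(1−0.25)/661.0 = −ln(0.75)/661.0 = 0.000435.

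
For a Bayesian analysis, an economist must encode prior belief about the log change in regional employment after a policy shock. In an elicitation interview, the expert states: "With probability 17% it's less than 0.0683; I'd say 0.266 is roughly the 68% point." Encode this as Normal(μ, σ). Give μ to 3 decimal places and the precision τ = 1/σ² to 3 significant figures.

μ = 0.201, τ = 51.7

For Normal(μ,σ), the p-quantile is μ + z_p·σ. Here z_{0.17} = -0.9542, z_{0.68} = 0.4677.
So 0.0683 = μ − 0.9542σ and 0.266 = μ + 0.4677σ.
Subtracting: σ = (0.266 − 0.0683)/(0.4677 − (-0.9542)) = 0.139.
Then μ = 0.0683 − (-0.9542)·0.139 = 0.201.
Precision τ = 1/σ² = 1/0.139² = 51.7.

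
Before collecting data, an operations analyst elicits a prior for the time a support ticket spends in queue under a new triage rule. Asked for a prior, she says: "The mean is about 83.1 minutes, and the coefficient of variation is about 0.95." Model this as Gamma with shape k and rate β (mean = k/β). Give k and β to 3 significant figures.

k ≈ 1.11, β ≈ 0.0133

For Gamma(k, rate β): mean = k/β, variance = k/β², so CV = 1/√k.
CV = 0.95, hence k = 1/CV² = 1.11.
Then β = k/mean = 1.11/83.1 = 0.0133.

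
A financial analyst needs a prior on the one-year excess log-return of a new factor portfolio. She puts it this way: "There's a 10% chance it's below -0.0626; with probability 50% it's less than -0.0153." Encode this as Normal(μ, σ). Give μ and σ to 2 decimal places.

μ = -0.02, σ = 0.04

The p-quantile of Normal(μ,σ) is μ + z_p·σ, with z_{0.1} = -1.282 and z_{0.5} = 0.
Eliminate σ: μ = (z₂·x₁ − z₁·x₂)/(z₂ − z₁) = (0·-0.0626 − (-1.282)·-0.0153)/1.282 = -0.02.
Then σ = (x₂ − x₁)/(z₂ − z₁) = (-0.0153 − -0.0626)/1.282 = 0.04.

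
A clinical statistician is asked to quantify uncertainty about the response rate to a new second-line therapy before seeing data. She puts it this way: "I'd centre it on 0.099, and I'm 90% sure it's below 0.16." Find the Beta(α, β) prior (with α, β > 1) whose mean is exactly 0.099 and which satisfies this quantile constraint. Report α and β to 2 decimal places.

α ≈ 4.23, β ≈ 38.49

With mean 0.099 fixed, write α = 0.099s, β = 0.901s where s = α+β.
Need P(θ < 0.16) = 0.9 under Beta(0.099s, 0.901s). Normal approximation: (q−m)/√(m(1−m)/s) ≈ z_{0.9} = 1.28, so s ≈ 0.099·0.901·(1.28)²/(0.16−0.099)² = 39.4.
At s = 39.4: P(θ<0.16) ≈ 0.893. Adjusting to match 0.9 gives s ≈ 42.71.
So α = 0.099·42.71 ≈ 4.23, β = 0.901·42.71 ≈ 38.49.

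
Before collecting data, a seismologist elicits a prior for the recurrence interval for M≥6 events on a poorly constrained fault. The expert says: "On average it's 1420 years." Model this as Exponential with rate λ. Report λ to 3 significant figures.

Exponential mean = 1/λ, so λ = 1/1420.0 = 0.000704.

λ ≈ 0.000704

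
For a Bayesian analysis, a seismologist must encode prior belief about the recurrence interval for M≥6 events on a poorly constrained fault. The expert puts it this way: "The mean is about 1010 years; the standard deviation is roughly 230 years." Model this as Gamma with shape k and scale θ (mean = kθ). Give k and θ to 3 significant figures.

k ≈ 19.3, θ ≈ 52.4

For Gamma(k, scale θ): mean = kθ, variance = kθ², so CV = 1/√k.
CV = SD/mean = 230/1010 = 0.2277, hence k = 1/CV² = 19.3.
Then θ = mean/k = 1010/19.3 = 52.4.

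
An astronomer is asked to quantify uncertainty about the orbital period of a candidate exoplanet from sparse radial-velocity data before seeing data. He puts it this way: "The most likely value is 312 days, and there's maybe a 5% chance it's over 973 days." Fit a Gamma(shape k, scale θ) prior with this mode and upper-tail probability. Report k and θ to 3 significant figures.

k ≈ 3.04, θ ≈ 153

Gamma(k,θ) with k>1 has mode (k−1)θ, so θ = 312/(k−1).
Need P(X < 973) = 0.95 with θ tied to k this way. Start at k = 2, θ = 312: P(X<973) ≈ 0.818.
Too low — raise k to concentrate. Iterating converges to k ≈ 3.04.
Then θ = 312/(3.04−1) ≈ 153.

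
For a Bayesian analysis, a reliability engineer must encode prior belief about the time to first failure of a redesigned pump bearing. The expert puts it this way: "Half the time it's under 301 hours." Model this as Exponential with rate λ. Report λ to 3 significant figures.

λ ≈ 0.0023

Exponential median = ln 2 / λ, so λ = ln 2 / 301.0 = 0.0023.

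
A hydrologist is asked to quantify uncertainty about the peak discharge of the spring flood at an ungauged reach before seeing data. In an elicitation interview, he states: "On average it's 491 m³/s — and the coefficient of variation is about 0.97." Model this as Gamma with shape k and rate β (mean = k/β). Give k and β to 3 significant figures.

For Gamma(k, rate β): mean = k/β, variance = k/β², so CV = 1/√k.
CV = 0.97, hence k = 1/CV² = 1.06.
Then β = k/mean = 1.06/491 = 0.00216.

k ≈ 1.06, β ≈ 0.00216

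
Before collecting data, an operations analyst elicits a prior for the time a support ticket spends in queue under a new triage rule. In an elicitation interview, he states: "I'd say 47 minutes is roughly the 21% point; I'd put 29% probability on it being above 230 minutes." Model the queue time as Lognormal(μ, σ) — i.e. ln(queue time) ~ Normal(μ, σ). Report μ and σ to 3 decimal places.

μ ≈ 4.792, σ ≈ 1.168

If T ~ Lognormal(μ,σ) then ln T ~ Normal(μ,σ), so the p-quantile of ln T is μ + z_p·σ.
ln(47) = 3.85 and ln(230) = 5.438; z_{0.21} = -0.8064, z_{0.71} = 0.5534.
σ = (5.438 − 3.85)/(0.5534 − (-0.8064)) = 1.168.
μ = 3.85 − (-0.8064)·1.168 = 4.792.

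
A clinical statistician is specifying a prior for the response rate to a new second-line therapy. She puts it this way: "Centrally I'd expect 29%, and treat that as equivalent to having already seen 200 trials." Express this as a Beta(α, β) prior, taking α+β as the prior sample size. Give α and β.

α = 58, β = 142

Under the effective-sample-size interpretation, Beta(α, β) has prior mean α/(α+β) and prior sample size α+β.
So α+β = 200 and α/(α+β) = 0.29, giving α = 0.29·200 = 58 and β = 200 − 58 = 142.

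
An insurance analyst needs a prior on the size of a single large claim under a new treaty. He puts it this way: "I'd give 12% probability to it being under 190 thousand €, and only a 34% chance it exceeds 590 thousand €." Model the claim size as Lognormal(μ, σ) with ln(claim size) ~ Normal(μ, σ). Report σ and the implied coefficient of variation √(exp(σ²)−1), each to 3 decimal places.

σ ≈ 0.714, CV ≈ 0.815

If T ~ Lognormal(μ,σ) then ln T ~ Normal(μ,σ), so the p-quantile of ln T is μ + z_p·σ.
ln(190) = 5.247 and ln(590) = 6.38; z_{0.12} = -1.175, z_{0.66} = 0.4125.
σ = (6.38 − 5.247)/(0.4125 − (-1.175)) = 0.714.
μ = 5.247 − (-1.175)·0.714 = 6.086.
CV = √(exp(σ²)−1) = √(exp(0.5095)−1) = 0.815.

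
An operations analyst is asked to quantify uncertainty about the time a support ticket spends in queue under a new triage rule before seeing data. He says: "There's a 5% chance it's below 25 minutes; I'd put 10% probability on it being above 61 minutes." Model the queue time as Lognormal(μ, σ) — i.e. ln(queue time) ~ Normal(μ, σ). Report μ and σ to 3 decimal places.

If T ~ Lognormal(μ,σ) then ln T ~ Normal(μ,σ), so the p-quantile of ln T is μ + z_p·σ.
ln(25) = 3.219 and ln(61) = 4.111; z_{0.05} = -1.645, z_{0.9} = 1.282.
σ = (4.111 − 3.219)/(1.282 − (-1.645)) = 0.305.
μ = 3.219 − (-1.645)·0.305 = 3.720.

μ ≈ 3.720, σ ≈ 0.305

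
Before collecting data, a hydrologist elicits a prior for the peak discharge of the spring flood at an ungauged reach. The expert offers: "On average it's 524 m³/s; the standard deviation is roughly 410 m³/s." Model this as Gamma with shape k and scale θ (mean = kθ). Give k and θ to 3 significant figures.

For Gamma(k, scale θ): mean = kθ, variance = kθ², so CV = 1/√k.
CV = SD/mean = 410/524 = 0.7824, hence k = 1/CV² = 1.63.
Then θ = mean/k = 524/1.63 = 321.

k ≈ 1.63, θ ≈ 321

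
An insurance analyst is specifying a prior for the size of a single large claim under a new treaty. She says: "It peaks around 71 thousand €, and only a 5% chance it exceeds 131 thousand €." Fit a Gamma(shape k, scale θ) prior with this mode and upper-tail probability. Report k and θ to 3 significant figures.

k ≈ 8.42, θ ≈ 9.57

Gamma(k,θ) with k>1 has mode (k−1)θ, so θ = 71/(k−1).
Need P(X < 131) = 0.95 with θ tied to k this way. Start at k = 2, θ = 71: P(X<131) ≈ 0.550.
Too low — raise k to concentrate. Iterating converges to k ≈ 8.42.
Then θ = 71/(8.42−1) ≈ 9.57.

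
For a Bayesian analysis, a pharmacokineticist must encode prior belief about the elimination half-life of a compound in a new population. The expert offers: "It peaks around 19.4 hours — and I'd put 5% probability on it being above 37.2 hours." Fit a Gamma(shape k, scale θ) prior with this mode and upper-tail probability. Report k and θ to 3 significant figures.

Gamma(k,θ) with k>1 has mode (k−1)θ, so θ = 19.4/(k−1).
Need P(X < 37.2) = 0.95 with θ tied to k this way. Start at k = 2, θ = 19.4: P(X<37.2) ≈ 0.571.
Too low — raise k to concentrate. Iterating converges to k ≈ 7.56.
Then θ = 19.4/(7.56−1) ≈ 2.96.

k ≈ 7.56, θ ≈ 2.96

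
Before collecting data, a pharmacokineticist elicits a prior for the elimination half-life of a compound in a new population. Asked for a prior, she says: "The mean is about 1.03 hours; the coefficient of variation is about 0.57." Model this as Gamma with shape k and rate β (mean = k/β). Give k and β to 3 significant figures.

For Gamma(k, rate β): mean = k/β, variance = k/β², so CV = 1/√k.
CV = 0.57, hence k = 1/CV² = 3.08.
Then β = k/mean = 3.08/1.03 = 2.99.

k ≈ 3.08, β ≈ 2.99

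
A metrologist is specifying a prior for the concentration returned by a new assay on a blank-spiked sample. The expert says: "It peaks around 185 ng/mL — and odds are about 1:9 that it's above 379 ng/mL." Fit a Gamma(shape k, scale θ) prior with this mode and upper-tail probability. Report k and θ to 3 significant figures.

k ≈ 4.73, θ ≈ 49.6

Gamma(k,θ) with k>1 has mode (k−1)θ, so θ = 185/(k−1).
Need P(X < 379) = 0.9 with θ tied to k this way. Start at k = 2, θ = 185: P(X<379) ≈ 0.607.
Too low — raise k to concentrate. Iterating converges to k ≈ 4.73.
Then θ = 185/(4.73−1) ≈ 49.6.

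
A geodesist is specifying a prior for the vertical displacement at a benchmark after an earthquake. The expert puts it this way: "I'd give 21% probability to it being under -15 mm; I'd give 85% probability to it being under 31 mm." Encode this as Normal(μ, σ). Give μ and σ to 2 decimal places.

μ = 5.13, σ = 24.96

The p-quantile of Normal(μ,σ) is μ + z_p·σ, with z_{0.21} = -0.8064 and z_{0.85} = 1.036.
Eliminate σ: μ = (z₂·x₁ − z₁·x₂)/(z₂ − z₁) = (1.036·-15 − (-0.8064)·31)/1.843 = 5.13.
Then σ = (x₂ − x₁)/(z₂ − z₁) = (31 − -15)/1.843 = 24.96.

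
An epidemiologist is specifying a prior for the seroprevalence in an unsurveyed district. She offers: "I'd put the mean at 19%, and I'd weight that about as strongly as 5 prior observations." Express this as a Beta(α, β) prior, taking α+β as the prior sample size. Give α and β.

Under the effective-sample-size interpretation, Beta(α, β) has prior mean α/(α+β) and prior sample size α+β.
So α+β = 5 and α/(α+β) = 0.19, giving α = 0.19·5 = 0.95 and β = 5 − 0.95 = 4.05.

α = 0.95, β = 4.05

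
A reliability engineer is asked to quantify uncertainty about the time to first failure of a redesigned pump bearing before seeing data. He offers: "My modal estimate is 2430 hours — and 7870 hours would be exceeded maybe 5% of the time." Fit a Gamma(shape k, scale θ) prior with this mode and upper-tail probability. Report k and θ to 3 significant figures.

k ≈ 2.9, θ ≈ 1280

Gamma(k,θ) with k>1 has mode (k−1)θ, so θ = 2430/(k−1).
Need P(X < 7870) = 0.95 with θ tied to k this way. Start at k = 2, θ = 2430: P(X<7870) ≈ 0.834.
Too low — raise k to concentrate. Iterating converges to k ≈ 2.9.
Then θ = 2430/(2.9−1) ≈ 1280.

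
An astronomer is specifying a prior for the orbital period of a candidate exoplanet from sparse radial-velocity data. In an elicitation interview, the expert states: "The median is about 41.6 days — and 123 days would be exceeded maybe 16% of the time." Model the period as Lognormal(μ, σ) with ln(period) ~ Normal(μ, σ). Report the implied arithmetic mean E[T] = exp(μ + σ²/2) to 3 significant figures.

E[T] ≈ 75.4 days

If T ~ Lognormal(μ,σ) then ln T ~ Normal(μ,σ), so the p-quantile of ln T is μ + z_p·σ.
ln(41.6) = 3.728 and ln(123) = 4.812; z_{0.5} = 0, z_{0.84} = 0.9945.
σ = (4.812 − 3.728)/(0.9945 − (0)) = 1.090.
μ = 3.728 − (0)·1.090 = 3.728.
E[T] = exp(μ + σ²/2) = exp(3.728 + 0.5942) = 75.4 days.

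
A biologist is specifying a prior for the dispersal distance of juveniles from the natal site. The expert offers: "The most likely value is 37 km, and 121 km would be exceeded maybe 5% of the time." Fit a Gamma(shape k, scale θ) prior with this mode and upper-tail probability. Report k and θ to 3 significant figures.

Gamma(k,θ) with k>1 has mode (k−1)θ, so θ = 37/(k−1).
Need P(X < 121) = 0.95 with θ tied to k this way. Start at k = 2, θ = 37: P(X<121) ≈ 0.838.
Too low — raise k to concentrate. Iterating converges to k ≈ 2.86.
Then θ = 37/(2.86−1) ≈ 19.9.

k ≈ 2.86, θ ≈ 19.9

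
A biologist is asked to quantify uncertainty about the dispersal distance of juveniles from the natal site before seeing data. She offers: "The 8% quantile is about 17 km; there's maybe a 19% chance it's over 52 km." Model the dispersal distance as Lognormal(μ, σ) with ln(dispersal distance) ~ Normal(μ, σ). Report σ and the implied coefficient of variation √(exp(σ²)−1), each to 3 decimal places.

If T ~ Lognormal(μ,σ) then ln T ~ Normal(μ,σ), so the p-quantile of ln T is μ + z_p·σ.
ln(17) = 2.833 and ln(52) = 3.951; z_{0.08} = -1.405, z_{0.81} = 0.8779.
σ = (3.951 − 2.833)/(0.8779 − (-1.405)) = 0.490.
μ = 2.833 − (-1.405)·0.490 = 3.521.
CV = √(exp(σ²)−1) = √(exp(0.2398)−1) = 0.521.

σ ≈ 0.490, CV ≈ 0.521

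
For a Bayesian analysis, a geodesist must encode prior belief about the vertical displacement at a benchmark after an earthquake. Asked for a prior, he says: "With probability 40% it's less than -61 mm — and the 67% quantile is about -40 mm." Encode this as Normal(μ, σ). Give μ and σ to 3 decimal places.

μ = -53.326, σ = 30.292

For Normal(μ,σ), the p-quantile is μ + z_p·σ. Here z_{0.4} = -0.2533, z_{0.67} = 0.4399.
So -61 = μ − 0.2533σ and -40 = μ + 0.4399σ.
Subtracting: σ = (-40 − -61)/(0.4399 − (-0.2533)) = 30.292.
Then μ = -61 − (-0.2533)·30.292 = -53.326.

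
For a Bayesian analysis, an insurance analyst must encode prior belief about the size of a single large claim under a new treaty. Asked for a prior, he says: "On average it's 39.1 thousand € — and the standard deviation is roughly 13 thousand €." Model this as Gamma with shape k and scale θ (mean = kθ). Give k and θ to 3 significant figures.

k ≈ 9.05, θ ≈ 4.32

For Gamma(k, scale θ): mean = kθ, variance = kθ², so CV = 1/√k.
CV = SD/mean = 13/39.1 = 0.3325, hence k = 1/CV² = 9.05.
Then θ = mean/k = 39.1/9.05 = 4.32.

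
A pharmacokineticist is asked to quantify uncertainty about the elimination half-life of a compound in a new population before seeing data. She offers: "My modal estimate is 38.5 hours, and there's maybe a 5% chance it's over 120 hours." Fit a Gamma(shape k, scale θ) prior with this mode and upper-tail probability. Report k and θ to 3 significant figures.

k ≈ 3.04, θ ≈ 18.9

Gamma(k,θ) with k>1 has mode (k−1)θ, so θ = 38.5/(k−1).
Need P(X < 120) = 0.95 with θ tied to k this way. Start at k = 2, θ = 38.5: P(X<120) ≈ 0.818.
Too low — raise k to concentrate. Iterating converges to k ≈ 3.04.
Then θ = 38.5/(3.04−1) ≈ 18.9.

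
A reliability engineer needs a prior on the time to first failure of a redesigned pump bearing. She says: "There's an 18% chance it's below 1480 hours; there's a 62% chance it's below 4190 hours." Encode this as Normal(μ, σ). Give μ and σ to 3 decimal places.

For Normal(μ,σ), the p-quantile is μ + z_p·σ. Here z_{0.18} = -0.9154, z_{0.62} = 0.3055.
So 1480 = μ − 0.9154σ and 4190 = μ + 0.3055σ.
Subtracting: σ = (4190 − 1480)/(0.3055 − (-0.9154)) = 2219.772.
Then μ = 1480 − (-0.9154)·2219.772 = 3511.902.

μ = 3511.902, σ = 2219.772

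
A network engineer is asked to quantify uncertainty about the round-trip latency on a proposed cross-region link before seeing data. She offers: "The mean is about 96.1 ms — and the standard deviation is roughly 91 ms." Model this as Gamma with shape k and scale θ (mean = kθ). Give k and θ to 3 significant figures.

For Gamma(k, scale θ): mean = kθ, variance = kθ², so CV = 1/√k.
CV = SD/mean = 91/96.1 = 0.9469, hence k = 1/CV² = 1.12.
Then θ = mean/k = 96.1/1.12 = 86.2.

k ≈ 1.12, θ ≈ 86.2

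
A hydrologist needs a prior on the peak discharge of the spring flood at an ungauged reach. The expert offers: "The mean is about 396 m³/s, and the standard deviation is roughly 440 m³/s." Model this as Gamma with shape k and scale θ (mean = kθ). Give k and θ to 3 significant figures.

k ≈ 0.81, θ ≈ 489

For Gamma(k, scale θ): mean = kθ, variance = kθ², so CV = 1/√k.
CV = SD/mean = 440/396 = 1.111, hence k = 1/CV² = 0.81.
Then θ = mean/k = 396/0.81 = 489.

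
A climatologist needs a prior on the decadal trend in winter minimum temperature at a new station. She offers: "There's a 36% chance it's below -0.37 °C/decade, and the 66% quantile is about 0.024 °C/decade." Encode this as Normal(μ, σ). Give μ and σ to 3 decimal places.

The p-quantile of Normal(μ,σ) is μ + z_p·σ, with z_{0.36} = -0.3585 and z_{0.66} = 0.4125.
Eliminate σ: μ = (z₂·x₁ − z₁·x₂)/(z₂ − z₁) = (0.4125·-0.37 − (-0.3585)·0.024)/0.7709 = -0.187.
Then σ = (x₂ − x₁)/(z₂ − z₁) = (0.024 − -0.37)/0.7709 = 0.511.

μ = -0.187, σ = 0.511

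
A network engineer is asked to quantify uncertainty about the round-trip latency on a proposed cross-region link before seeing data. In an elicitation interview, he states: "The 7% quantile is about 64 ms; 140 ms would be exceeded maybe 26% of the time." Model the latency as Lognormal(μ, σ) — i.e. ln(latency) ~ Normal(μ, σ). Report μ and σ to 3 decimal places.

If T ~ Lognormal(μ,σ) then ln T ~ Normal(μ,σ), so the p-quantile of ln T is μ + z_p·σ.
ln(64) = 4.159 and ln(140) = 4.942; z_{0.07} = -1.476, z_{0.74} = 0.6433.
σ = (4.942 − 4.159)/(0.6433 − (-1.476)) = 0.369.
μ = 4.159 − (-1.476)·0.369 = 4.704.

μ ≈ 4.704, σ ≈ 0.369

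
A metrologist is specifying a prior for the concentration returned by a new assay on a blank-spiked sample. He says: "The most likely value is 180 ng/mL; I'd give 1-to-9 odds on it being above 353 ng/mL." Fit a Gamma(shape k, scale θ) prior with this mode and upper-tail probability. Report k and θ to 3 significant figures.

k ≈ 5.22, θ ≈ 42.6

Gamma(k,θ) with k>1 has mode (k−1)θ, so θ = 180/(k−1).
Need P(X < 353) = 0.9 with θ tied to k this way. Start at k = 2, θ = 180: P(X<353) ≈ 0.583.
Too low — raise k to concentrate. Iterating converges to k ≈ 5.22.
Then θ = 180/(5.22−1) ≈ 42.6.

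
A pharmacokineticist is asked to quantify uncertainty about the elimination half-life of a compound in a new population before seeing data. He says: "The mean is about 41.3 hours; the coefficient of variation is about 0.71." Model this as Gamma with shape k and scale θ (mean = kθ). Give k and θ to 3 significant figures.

k ≈ 1.98, θ ≈ 20.8

For Gamma(k, scale θ): mean = kθ, variance = kθ², so CV = 1/√k.
CV = 0.71, hence k = 1/CV² = 1.98.
Then θ = mean/k = 41.3/1.98 = 20.8.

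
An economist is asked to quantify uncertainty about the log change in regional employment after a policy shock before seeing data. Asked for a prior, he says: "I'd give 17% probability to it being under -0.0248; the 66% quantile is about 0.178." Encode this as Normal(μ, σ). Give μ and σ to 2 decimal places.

The p-quantile of Normal(μ,σ) is μ + z_p·σ, with z_{0.17} = -0.9542 and z_{0.66} = 0.4125.
Eliminate σ: μ = (z₂·x₁ − z₁·x₂)/(z₂ − z₁) = (0.4125·-0.0248 − (-0.9542)·0.178)/1.367 = 0.12.
Then σ = (x₂ − x₁)/(z₂ − z₁) = (0.178 − -0.0248)/1.367 = 0.15.

μ = 0.12, σ = 0.15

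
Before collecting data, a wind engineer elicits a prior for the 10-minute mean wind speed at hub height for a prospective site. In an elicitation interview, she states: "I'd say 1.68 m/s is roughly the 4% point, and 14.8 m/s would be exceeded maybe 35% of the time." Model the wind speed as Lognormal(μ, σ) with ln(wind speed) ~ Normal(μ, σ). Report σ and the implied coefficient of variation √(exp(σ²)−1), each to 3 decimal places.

If T ~ Lognormal(μ,σ) then ln T ~ Normal(μ,σ), so the p-quantile of ln T is μ + z_p·σ.
ln(1.68) = 0.5188 and ln(14.8) = 2.695; z_{0.04} = -1.751, z_{0.65} = 0.3853.
σ = (2.695 − 0.5188)/(0.3853 − (-1.751)) = 1.019.
μ = 0.5188 − (-1.751)·1.019 = 2.302.
CV = √(exp(σ²)−1) = √(exp(1.0376)−1) = 1.350.

σ ≈ 1.019, CV ≈ 1.350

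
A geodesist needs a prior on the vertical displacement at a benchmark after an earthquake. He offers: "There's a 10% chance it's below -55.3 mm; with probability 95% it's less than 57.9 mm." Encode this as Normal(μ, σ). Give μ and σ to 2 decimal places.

μ = -5.73, σ = 38.68

The p-quantile of Normal(μ,σ) is μ + z_p·σ, with z_{0.1} = -1.282 and z_{0.95} = 1.645.
Eliminate σ: μ = (z₂·x₁ − z₁·x₂)/(z₂ − z₁) = (1.645·-55.3 − (-1.282)·57.9)/2.926 = -5.73.
Then σ = (x₂ − x₁)/(z₂ − z₁) = (57.9 − -55.3)/2.926 = 38.68.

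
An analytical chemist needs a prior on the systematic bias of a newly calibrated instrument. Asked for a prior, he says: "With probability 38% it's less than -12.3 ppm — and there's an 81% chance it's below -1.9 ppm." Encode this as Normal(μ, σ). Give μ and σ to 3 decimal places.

μ = -9.615, σ = 8.788

For Normal(μ,σ), the p-quantile is μ + z_p·σ. Here z_{0.38} = -0.3055, z_{0.81} = 0.8779.
So -12.3 = μ − 0.3055σ and -1.9 = μ + 0.8779σ.
Subtracting: σ = (-1.9 − -12.3)/(0.8779 − (-0.3055)) = 8.788.
Then μ = -12.3 − (-0.3055)·8.788 = -9.615.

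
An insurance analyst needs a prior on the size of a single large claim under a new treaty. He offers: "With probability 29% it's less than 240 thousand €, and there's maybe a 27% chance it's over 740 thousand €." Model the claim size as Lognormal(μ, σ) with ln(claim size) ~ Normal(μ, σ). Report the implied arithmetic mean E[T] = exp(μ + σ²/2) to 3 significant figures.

If T ~ Lognormal(μ,σ) then ln T ~ Normal(μ,σ), so the p-quantile of ln T is μ + z_p·σ.
ln(240) = 5.481 and ln(740) = 6.607; z_{0.29} = -0.5534, z_{0.73} = 0.6128.
σ = (6.607 − 5.481)/(0.6128 − (-0.5534)) = 0.966.
μ = 5.481 − (-0.5534)·0.966 = 6.015.
E[T] = exp(μ + σ²/2) = exp(6.015 + 0.4661) = 653 thousand €.

E[T] ≈ 653 thousand €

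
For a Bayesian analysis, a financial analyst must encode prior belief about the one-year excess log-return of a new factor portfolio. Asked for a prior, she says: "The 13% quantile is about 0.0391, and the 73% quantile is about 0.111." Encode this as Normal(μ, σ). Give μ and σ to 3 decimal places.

The p-quantile of Normal(μ,σ) is μ + z_p·σ, with z_{0.13} = -1.126 and z_{0.73} = 0.6128.
Eliminate σ: μ = (z₂·x₁ − z₁·x₂)/(z₂ − z₁) = (0.6128·0.0391 − (-1.126)·0.111)/1.739 = 0.086.
Then σ = (x₂ − x₁)/(z₂ − z₁) = (0.111 − 0.0391)/1.739 = 0.041.

μ = 0.086, σ = 0.041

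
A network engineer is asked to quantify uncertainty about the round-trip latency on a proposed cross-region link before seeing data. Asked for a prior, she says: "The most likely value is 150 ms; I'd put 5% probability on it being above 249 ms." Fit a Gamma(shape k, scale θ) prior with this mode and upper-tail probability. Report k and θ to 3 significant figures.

k ≈ 11.9, θ ≈ 13.8

Gamma(k,θ) with k>1 has mode (k−1)θ, so θ = 150/(k−1).
Need P(X < 249) = 0.95 with θ tied to k this way. Start at k = 2, θ = 150: P(X<249) ≈ 0.494.
Too low — raise k to concentrate. Iterating converges to k ≈ 11.9.
Then θ = 150/(11.9−1) ≈ 13.8.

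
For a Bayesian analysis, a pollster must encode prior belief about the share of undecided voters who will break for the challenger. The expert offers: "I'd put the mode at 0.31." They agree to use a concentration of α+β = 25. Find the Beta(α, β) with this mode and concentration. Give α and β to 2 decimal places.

For α,β > 1 the Beta mode is (α−1)/(α+β−2). With α+β = 25, the mode is (α−1)/23.
Set (α−1)/23 = 0.31 → α = 1 + 0.31·23 = 8.13.
β = 25 − α = 16.87.

α = 8.13, β = 16.87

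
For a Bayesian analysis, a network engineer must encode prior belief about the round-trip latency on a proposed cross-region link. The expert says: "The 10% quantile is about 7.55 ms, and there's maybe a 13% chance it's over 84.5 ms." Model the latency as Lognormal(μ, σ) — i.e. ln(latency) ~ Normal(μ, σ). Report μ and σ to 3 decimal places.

μ ≈ 3.307, σ ≈ 1.003

If T ~ Lognormal(μ,σ) then ln T ~ Normal(μ,σ), so the p-quantile of ln T is μ + z_p·σ.
ln(7.55) = 2.022 and ln(84.5) = 4.437; z_{0.1} = -1.282, z_{0.87} = 1.126.
σ = (4.437 − 2.022)/(1.126 − (-1.282)) = 1.003.
μ = 2.022 − (-1.282)·1.003 = 3.307.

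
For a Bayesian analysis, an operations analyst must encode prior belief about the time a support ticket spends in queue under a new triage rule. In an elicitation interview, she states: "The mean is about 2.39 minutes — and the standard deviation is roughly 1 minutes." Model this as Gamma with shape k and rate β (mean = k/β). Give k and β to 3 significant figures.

k ≈ 5.71, β ≈ 2.39

For Gamma(k, rate β): mean = k/β, variance = k/β², so CV = 1/√k.
CV = SD/mean = 1/2.39 = 0.4184, hence k = 1/CV² = 5.71.
Then β = k/mean = 5.71/2.39 = 2.39.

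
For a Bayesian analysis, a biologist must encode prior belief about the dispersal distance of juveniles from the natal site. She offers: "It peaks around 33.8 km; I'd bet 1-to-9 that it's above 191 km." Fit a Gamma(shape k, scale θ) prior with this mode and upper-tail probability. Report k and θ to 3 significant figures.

Gamma(k,θ) with k>1 has mode (k−1)θ, so θ = 33.8/(k−1).
Need P(X < 191) = 0.9 with θ tied to k this way. Start at k = 2, θ = 33.8: P(X<191) ≈ 0.977.
Too high — lower k to spread out. Iterating converges to k ≈ 1.57.
Then θ = 33.8/(1.57−1) ≈ 58.9.

k ≈ 1.57, θ ≈ 58.9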